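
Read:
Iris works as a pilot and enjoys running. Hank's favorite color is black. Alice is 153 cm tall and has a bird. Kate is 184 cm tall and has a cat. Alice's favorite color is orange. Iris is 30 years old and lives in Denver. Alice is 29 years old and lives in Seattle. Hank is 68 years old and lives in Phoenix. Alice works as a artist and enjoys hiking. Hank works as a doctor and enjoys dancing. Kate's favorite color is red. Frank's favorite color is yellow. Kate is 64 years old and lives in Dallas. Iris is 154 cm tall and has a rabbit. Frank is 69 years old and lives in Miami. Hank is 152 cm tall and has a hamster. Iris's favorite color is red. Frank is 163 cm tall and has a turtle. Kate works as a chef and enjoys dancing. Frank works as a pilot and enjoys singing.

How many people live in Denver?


Count in Denver: 1

1


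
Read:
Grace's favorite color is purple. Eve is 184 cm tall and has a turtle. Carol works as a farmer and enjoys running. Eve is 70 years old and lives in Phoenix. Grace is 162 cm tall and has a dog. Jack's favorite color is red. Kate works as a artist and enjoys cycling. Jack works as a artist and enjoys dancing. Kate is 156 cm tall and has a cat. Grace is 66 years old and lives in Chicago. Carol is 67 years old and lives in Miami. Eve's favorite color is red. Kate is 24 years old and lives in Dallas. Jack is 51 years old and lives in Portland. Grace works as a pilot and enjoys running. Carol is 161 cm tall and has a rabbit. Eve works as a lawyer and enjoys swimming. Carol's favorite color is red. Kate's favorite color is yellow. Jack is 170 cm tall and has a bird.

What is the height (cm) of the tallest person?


Tallest: Eve at 184 cm

184


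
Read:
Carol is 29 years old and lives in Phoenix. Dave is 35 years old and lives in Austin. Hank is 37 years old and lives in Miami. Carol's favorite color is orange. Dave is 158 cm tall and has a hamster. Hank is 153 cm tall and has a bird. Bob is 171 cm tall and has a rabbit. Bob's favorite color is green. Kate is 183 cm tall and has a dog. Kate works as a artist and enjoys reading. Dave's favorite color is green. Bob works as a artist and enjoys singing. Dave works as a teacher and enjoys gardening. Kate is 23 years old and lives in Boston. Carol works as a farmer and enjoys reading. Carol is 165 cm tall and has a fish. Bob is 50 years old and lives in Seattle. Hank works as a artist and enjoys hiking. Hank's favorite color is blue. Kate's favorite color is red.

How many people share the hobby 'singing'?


Count: 1

1


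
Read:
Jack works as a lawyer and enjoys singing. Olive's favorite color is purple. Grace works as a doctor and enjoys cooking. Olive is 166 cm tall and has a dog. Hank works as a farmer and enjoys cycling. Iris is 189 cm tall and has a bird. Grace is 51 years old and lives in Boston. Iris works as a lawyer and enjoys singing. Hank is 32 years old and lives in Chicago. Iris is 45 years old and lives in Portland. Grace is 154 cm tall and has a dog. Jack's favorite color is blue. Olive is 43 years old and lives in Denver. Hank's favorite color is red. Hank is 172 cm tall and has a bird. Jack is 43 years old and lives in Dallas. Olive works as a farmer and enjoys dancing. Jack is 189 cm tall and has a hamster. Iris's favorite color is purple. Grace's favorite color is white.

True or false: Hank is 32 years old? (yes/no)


Hank is actually 32. yes

yes


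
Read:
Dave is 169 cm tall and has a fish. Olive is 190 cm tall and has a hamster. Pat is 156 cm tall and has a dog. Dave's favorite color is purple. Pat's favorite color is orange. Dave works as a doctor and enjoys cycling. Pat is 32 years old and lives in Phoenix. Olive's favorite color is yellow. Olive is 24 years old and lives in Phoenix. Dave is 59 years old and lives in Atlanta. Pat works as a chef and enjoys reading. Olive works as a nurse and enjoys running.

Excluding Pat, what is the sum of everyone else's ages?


Sum (excluding Pat): 83

83


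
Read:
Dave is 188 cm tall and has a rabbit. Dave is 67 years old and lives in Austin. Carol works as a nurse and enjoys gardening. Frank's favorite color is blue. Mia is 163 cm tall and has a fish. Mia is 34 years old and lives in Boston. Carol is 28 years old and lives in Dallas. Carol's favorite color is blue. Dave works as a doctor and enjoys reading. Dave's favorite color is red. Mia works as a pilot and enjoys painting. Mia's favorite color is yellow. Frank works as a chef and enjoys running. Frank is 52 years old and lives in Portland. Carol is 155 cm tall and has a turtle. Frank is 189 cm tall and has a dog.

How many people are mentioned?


People: Dave, Frank, Carol, Mia. Count = 4

4


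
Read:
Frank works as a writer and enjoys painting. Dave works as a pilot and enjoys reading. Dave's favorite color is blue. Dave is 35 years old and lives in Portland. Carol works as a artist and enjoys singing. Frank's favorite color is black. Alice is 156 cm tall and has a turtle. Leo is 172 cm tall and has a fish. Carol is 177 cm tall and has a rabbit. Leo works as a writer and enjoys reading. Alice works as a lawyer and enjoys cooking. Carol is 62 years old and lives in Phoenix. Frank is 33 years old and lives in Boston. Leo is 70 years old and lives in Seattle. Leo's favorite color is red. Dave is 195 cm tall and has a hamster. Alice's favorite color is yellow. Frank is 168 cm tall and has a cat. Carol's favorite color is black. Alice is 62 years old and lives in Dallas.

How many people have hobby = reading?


Count: 2

2


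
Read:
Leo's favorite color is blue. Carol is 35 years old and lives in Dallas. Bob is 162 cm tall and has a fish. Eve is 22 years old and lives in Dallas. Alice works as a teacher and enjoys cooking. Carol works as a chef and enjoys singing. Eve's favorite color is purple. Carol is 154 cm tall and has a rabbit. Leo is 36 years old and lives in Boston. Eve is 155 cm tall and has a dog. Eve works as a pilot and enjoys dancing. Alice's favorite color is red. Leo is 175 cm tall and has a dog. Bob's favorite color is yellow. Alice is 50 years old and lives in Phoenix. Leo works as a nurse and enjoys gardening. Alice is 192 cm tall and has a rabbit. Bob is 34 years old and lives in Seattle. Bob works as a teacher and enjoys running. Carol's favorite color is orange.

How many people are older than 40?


Filter: 1

1


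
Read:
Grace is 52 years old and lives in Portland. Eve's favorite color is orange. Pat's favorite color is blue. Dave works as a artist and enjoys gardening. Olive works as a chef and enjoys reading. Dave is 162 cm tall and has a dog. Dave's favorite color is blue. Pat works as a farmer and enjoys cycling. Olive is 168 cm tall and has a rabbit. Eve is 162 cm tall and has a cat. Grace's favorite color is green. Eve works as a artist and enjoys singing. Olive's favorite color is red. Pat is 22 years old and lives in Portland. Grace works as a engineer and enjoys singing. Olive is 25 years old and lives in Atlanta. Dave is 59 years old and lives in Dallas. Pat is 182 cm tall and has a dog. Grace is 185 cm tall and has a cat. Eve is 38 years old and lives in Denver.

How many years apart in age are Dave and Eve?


59 vs 38, diff = 21

21


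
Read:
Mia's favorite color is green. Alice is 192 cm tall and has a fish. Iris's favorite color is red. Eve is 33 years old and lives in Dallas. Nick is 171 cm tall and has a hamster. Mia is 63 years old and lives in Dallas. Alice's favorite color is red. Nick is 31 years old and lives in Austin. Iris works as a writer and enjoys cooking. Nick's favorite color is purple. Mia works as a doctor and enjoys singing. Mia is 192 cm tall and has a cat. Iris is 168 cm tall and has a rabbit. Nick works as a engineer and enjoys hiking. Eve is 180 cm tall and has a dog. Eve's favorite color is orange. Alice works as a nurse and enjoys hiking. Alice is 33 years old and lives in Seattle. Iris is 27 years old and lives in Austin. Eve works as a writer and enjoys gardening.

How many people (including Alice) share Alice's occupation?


Alice is a nurse. Count = 1

1


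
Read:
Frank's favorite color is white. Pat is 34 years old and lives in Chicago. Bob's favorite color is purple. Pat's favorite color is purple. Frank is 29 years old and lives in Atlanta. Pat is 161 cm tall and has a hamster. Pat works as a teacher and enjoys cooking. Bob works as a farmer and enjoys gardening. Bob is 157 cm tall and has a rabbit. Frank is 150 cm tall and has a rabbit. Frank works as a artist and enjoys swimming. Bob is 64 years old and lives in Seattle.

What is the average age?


Sum=127, n=3, avg=42.33

42.33


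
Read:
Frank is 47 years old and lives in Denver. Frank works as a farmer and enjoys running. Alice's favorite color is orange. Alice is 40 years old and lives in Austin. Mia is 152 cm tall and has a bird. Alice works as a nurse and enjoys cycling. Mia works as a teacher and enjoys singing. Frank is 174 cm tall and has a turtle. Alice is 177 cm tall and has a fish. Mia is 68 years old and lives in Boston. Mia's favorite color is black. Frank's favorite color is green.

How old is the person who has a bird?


Person with bird is Mia, age 68

68


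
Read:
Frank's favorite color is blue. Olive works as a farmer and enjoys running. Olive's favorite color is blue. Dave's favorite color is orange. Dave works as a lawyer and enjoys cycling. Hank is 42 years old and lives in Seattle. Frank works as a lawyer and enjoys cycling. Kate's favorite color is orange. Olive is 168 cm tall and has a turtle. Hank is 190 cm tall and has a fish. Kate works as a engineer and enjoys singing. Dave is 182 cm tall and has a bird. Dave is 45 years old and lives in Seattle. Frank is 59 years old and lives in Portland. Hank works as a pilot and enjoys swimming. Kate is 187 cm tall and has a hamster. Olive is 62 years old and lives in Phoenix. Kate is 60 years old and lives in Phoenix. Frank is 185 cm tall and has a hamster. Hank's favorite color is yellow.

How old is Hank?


Hank is 42 years old

42


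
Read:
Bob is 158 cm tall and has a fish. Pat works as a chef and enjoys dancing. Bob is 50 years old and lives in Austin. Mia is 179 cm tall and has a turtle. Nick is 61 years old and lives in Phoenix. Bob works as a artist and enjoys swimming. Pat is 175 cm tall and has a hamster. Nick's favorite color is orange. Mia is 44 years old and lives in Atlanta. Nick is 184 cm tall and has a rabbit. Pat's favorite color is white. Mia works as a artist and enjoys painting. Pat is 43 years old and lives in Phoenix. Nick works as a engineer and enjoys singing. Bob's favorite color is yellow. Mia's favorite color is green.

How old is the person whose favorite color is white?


Person with favorite color=white is Pat, age 43

43


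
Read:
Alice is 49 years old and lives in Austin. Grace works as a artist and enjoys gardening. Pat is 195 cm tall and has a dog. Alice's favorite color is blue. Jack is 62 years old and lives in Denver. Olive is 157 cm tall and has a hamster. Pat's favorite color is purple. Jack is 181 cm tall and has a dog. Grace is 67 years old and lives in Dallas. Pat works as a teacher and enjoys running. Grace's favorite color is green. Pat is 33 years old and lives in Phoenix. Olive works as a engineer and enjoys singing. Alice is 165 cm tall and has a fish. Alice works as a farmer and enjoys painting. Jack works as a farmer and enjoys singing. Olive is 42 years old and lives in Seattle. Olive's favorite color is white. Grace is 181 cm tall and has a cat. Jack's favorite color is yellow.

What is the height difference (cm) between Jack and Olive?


|181 - 157| = 24

24


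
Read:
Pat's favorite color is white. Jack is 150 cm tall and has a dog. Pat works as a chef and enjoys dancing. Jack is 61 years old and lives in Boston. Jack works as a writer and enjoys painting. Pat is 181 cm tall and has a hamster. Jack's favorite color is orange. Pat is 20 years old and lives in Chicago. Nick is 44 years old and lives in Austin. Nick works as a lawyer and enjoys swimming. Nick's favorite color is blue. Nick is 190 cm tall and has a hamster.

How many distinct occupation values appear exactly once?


Unique occupation values: 3

3


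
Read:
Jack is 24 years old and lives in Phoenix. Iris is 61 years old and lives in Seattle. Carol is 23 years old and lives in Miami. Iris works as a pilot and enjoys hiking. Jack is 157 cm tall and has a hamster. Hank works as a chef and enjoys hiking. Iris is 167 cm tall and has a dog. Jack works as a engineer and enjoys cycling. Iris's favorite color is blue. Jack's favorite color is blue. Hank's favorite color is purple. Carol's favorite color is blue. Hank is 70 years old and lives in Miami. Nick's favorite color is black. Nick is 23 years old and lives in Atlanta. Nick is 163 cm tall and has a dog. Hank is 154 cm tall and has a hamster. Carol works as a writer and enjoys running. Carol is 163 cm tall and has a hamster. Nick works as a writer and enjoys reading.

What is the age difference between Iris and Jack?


|61 - 24| = 37

37


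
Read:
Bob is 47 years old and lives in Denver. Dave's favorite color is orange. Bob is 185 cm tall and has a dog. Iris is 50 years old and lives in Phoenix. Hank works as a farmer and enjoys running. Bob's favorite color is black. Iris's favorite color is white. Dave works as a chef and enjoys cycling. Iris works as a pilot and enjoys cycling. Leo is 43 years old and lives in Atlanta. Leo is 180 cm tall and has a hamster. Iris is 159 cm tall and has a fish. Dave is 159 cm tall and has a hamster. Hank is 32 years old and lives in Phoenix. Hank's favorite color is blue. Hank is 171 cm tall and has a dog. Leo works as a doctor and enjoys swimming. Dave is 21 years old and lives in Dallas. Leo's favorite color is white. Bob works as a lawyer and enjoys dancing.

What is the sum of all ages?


21+47+43+50+32 = 193

193


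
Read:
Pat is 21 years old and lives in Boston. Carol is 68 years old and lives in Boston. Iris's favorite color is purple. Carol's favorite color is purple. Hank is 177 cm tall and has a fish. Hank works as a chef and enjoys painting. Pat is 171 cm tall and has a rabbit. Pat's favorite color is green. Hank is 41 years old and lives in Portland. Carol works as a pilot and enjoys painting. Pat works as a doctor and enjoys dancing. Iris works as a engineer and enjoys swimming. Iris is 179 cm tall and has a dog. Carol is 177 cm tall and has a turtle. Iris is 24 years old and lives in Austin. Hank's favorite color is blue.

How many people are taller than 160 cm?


Taller than 160: 4

4


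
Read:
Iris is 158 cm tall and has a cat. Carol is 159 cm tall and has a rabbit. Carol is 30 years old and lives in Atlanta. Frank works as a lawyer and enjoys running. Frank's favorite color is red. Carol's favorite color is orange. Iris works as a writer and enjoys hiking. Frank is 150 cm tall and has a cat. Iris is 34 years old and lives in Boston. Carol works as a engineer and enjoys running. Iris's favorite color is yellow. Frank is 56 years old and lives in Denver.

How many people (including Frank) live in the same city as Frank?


Frank lives in Denver. Count = 1

1


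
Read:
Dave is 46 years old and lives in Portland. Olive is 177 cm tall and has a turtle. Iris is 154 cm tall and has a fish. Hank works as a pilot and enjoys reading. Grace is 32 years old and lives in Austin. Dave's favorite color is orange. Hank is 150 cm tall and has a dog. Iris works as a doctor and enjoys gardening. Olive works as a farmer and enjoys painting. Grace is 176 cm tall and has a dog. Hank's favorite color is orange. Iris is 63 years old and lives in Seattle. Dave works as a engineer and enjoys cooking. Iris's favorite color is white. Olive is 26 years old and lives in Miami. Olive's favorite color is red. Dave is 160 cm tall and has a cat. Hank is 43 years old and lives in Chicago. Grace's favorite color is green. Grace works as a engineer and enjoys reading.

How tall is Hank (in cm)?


Hank is 150 cm tall

150


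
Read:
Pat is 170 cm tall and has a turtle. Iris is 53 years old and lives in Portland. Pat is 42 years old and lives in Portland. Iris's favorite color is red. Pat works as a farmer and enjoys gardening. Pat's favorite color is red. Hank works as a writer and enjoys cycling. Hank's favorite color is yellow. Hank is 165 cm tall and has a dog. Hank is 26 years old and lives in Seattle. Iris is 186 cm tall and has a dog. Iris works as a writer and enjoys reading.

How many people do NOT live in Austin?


Not in Austin: 3

3


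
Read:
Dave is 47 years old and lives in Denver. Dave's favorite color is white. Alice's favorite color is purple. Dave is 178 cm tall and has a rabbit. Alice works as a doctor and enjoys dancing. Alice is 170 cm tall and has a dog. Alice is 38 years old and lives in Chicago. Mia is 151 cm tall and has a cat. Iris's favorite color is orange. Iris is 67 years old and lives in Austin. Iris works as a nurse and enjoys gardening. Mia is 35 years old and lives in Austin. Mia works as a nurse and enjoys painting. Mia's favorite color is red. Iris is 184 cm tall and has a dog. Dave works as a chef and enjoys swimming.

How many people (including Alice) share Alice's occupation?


Alice is a doctor. Count = 1

1


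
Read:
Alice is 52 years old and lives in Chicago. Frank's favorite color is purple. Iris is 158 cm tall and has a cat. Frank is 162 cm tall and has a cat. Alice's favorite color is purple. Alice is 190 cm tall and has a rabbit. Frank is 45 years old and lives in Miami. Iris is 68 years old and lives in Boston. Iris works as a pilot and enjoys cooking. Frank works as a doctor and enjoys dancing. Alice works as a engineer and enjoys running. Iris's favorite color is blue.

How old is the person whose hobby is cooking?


Person with hobby=cooking is Iris, age 68

68


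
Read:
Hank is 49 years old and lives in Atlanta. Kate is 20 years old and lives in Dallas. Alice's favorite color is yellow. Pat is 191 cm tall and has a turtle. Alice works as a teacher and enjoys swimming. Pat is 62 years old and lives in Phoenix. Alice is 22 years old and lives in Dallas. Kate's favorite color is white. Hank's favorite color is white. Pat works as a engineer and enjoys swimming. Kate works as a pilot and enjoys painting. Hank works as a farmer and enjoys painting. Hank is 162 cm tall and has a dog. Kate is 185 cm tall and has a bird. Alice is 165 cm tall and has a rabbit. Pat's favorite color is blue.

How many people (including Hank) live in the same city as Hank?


Hank lives in Atlanta. Count = 1

1


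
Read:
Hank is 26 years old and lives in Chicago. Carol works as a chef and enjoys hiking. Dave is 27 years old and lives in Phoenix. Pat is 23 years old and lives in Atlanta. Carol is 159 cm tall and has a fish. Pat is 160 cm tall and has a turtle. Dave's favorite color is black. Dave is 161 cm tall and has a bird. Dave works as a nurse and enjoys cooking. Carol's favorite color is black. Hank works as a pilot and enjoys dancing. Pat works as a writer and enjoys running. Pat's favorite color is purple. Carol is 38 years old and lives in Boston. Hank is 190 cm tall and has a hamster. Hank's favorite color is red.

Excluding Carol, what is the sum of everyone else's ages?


Sum (excluding Carol): 76

76


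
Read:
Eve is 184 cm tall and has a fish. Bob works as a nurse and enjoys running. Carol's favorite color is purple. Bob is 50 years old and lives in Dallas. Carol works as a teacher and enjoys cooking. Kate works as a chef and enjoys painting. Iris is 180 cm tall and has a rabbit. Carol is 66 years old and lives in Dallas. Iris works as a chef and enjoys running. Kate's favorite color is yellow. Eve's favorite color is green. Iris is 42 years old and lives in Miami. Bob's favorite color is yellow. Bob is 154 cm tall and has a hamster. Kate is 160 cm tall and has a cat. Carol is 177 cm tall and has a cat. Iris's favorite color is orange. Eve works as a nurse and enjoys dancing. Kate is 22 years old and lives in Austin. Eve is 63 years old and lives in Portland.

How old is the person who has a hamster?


Person with hamster is Bob, age 50

50


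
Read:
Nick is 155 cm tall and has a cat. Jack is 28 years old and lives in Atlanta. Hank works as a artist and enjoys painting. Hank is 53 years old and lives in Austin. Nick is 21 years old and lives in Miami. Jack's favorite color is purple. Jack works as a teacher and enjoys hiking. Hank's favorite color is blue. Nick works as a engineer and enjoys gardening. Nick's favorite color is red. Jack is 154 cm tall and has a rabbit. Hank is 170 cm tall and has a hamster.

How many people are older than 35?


Filter: 1

1


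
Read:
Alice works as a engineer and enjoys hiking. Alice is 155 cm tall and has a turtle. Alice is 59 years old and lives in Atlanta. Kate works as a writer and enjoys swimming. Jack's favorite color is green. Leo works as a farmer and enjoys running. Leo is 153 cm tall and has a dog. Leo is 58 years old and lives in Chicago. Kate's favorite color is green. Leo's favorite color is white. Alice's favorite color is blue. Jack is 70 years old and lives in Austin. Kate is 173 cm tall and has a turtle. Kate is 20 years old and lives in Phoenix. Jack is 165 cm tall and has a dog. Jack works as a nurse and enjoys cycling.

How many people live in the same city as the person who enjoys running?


Person with hobby running is Leo, city Chicago. Count = 1

1


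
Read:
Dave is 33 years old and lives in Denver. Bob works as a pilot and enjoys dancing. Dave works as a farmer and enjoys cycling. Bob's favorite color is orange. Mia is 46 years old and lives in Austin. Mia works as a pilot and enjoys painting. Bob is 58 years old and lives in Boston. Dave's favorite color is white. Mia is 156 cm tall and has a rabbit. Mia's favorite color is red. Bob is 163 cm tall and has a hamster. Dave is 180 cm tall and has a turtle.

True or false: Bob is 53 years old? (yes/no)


Bob is actually 58. no

no


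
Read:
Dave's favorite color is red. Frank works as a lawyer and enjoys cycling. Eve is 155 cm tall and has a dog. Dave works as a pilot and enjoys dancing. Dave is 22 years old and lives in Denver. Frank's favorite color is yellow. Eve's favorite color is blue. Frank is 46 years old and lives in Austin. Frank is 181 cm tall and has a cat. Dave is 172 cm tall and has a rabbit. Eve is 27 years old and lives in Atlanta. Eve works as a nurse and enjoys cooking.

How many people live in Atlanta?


Count in Atlanta: 1

1


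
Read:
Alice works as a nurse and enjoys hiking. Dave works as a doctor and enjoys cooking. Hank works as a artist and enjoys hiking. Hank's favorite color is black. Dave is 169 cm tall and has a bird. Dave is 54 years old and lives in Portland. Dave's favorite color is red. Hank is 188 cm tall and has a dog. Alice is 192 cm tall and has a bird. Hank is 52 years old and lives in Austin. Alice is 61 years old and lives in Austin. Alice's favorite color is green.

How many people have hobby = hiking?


Count: 2

2


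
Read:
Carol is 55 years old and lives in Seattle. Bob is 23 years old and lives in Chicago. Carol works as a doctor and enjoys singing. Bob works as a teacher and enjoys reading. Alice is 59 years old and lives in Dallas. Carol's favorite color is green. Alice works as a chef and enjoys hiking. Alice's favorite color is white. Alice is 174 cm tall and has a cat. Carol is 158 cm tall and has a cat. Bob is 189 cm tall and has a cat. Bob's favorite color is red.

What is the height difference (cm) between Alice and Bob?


|174 - 189| = 15

15


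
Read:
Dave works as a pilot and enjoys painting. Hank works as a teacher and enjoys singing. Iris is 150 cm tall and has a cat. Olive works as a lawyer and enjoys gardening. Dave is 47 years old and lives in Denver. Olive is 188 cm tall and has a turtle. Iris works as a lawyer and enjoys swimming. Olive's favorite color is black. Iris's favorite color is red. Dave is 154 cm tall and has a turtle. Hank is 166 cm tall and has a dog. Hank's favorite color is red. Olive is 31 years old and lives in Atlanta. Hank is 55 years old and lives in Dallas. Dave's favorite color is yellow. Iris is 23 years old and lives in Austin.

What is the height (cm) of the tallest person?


Tallest: Olive at 188 cm

188


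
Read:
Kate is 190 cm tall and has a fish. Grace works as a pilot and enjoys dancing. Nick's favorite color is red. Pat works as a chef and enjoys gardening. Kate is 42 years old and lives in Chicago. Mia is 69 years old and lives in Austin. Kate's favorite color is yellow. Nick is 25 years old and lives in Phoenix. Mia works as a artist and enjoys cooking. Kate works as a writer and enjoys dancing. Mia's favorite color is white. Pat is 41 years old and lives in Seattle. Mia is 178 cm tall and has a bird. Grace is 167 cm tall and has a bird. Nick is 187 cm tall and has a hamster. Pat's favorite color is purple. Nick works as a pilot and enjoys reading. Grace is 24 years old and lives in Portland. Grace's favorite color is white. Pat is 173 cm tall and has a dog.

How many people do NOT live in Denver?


Not in Denver: 5

5


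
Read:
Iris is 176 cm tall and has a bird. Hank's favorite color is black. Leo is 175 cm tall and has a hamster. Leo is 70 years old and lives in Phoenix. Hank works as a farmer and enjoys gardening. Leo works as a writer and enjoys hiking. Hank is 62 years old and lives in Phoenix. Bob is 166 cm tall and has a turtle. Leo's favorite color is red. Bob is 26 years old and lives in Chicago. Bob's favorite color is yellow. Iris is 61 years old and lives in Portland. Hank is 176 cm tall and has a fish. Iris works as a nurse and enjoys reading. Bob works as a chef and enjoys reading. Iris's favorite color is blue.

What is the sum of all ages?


61+26+70+62 = 219

219


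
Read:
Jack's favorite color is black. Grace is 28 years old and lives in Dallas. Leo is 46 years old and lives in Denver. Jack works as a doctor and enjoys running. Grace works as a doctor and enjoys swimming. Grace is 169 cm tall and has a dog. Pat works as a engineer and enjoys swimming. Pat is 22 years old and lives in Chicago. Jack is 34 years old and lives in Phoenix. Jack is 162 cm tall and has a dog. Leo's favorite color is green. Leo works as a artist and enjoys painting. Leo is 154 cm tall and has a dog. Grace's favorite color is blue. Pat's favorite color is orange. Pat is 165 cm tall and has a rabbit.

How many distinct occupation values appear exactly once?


Unique occupation values: 2

2


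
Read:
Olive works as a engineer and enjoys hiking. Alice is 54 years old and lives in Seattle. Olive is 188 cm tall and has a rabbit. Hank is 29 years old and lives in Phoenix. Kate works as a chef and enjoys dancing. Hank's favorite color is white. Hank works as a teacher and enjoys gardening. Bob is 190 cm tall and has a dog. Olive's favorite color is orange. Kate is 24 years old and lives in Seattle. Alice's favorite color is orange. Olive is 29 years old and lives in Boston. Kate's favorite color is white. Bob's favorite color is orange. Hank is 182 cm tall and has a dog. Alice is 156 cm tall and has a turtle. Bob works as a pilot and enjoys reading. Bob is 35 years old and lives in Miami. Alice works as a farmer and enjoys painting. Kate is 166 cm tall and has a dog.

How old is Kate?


Kate is 24 years old

24


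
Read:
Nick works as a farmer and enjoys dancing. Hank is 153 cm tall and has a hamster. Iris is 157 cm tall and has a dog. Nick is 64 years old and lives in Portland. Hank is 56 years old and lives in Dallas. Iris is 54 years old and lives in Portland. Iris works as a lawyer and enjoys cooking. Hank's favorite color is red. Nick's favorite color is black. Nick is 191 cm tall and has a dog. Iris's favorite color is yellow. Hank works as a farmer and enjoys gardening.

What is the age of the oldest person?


Oldest: Nick at 64

64


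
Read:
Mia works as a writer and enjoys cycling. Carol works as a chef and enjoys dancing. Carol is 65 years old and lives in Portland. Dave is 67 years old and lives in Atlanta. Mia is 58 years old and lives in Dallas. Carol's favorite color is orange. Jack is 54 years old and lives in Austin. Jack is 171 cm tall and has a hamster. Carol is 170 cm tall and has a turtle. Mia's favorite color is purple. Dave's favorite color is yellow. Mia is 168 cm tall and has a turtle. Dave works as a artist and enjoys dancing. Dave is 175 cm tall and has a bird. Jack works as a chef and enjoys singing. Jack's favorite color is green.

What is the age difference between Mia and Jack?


|58 - 54| = 4

4


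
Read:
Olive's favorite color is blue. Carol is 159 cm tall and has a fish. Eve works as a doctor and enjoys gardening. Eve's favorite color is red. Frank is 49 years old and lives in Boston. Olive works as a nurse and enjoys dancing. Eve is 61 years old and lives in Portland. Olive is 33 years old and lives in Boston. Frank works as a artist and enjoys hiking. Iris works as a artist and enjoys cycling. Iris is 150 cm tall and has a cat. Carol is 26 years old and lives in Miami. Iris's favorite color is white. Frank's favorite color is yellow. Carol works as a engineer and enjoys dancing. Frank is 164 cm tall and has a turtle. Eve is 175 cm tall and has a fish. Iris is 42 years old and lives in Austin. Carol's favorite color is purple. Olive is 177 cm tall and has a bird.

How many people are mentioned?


People: Olive, Carol, Frank, Iris, Eve. Count = 5

5


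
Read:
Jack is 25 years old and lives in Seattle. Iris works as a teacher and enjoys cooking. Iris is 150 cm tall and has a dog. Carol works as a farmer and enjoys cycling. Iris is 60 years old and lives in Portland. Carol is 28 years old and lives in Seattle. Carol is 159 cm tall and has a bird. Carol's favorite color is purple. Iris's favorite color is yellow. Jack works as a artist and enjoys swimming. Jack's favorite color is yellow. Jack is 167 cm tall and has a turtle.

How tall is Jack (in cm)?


Jack is 167 cm tall

167


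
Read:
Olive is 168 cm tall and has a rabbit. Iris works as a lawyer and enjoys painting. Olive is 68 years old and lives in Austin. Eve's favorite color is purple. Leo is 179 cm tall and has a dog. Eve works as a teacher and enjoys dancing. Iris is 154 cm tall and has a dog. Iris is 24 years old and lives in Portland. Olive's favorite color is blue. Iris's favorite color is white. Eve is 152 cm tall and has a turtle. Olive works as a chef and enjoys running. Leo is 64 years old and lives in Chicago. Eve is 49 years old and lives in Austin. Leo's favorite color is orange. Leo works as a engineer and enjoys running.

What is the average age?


Sum=205, n=4, avg=51.25

51.25


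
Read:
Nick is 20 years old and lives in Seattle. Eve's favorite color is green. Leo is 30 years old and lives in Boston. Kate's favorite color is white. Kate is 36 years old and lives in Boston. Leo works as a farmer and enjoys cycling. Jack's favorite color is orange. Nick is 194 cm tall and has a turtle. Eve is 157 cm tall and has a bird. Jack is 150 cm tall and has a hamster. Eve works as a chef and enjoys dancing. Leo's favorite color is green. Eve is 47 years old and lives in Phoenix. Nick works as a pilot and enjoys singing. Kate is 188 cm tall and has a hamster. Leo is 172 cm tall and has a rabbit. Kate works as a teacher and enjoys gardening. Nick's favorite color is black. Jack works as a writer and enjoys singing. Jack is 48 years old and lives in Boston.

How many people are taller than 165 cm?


Taller than 165: 3

3


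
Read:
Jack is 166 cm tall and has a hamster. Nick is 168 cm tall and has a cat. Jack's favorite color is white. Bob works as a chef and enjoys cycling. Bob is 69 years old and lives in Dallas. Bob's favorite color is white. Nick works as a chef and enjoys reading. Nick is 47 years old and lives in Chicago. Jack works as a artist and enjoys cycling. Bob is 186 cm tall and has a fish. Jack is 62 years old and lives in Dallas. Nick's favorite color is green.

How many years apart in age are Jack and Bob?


62 vs 69, diff = 7

7


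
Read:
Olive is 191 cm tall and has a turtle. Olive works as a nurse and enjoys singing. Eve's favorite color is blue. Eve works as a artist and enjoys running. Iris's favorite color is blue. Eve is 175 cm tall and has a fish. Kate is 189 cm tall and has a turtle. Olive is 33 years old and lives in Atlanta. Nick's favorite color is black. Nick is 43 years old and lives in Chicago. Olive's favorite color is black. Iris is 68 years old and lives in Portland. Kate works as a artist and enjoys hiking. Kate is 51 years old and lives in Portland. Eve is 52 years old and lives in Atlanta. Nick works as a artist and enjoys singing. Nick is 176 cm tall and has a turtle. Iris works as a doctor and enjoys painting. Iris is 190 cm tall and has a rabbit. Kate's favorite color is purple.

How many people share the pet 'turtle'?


Count: 3

3


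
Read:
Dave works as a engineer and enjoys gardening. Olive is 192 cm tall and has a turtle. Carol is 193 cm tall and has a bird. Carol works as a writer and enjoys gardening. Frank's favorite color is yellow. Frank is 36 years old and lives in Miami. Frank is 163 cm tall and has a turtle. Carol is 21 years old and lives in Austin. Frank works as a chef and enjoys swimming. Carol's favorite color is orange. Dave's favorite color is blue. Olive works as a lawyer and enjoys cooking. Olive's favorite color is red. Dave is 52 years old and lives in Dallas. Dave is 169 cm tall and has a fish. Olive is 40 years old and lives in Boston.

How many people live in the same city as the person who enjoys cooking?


Person with hobby cooking is Olive, city Boston. Count = 1

1


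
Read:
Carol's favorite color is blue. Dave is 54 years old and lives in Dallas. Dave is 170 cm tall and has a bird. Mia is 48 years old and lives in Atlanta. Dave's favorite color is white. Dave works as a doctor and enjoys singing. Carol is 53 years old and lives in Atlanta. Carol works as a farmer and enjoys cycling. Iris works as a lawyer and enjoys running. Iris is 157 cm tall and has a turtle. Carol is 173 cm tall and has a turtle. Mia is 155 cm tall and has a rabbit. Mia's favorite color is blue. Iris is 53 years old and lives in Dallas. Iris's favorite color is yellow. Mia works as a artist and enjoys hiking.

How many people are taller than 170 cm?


Taller than 170: 1

1


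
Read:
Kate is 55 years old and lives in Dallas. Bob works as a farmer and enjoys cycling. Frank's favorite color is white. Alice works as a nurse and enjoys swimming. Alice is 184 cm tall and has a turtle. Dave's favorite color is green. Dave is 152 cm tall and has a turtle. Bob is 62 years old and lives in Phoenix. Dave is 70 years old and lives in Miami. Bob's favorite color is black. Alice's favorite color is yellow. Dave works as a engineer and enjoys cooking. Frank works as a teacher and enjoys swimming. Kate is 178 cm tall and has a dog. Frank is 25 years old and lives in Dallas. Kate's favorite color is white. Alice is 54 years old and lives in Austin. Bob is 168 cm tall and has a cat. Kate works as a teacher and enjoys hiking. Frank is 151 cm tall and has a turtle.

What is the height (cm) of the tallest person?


Tallest: Alice at 184 cm

184


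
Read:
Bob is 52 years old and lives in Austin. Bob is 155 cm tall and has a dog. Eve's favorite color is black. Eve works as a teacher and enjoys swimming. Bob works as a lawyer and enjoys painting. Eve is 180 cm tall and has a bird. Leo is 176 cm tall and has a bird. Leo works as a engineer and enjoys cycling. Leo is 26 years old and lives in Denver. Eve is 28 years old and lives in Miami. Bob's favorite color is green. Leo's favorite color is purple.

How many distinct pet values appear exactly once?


Unique pet values: 1

1


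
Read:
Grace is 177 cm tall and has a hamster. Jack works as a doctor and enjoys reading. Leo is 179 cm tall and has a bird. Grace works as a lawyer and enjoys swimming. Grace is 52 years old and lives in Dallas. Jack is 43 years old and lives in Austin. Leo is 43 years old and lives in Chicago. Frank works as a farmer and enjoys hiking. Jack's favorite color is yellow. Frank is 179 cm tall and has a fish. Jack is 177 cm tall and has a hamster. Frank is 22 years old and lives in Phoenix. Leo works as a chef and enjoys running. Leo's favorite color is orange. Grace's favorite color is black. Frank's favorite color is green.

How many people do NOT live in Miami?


Not in Miami: 4

4


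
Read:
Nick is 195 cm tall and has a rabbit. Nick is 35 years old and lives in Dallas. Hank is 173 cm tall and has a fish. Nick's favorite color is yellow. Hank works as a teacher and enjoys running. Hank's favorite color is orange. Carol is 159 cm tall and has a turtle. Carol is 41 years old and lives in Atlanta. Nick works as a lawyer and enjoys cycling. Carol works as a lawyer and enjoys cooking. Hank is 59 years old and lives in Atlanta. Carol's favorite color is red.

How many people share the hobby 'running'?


Count: 1

1


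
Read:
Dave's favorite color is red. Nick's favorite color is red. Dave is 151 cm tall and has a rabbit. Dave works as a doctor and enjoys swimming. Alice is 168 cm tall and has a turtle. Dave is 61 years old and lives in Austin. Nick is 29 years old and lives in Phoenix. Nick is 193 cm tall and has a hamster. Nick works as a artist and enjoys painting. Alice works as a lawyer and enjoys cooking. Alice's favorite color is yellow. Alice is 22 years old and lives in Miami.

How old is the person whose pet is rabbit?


Person with pet=rabbit is Dave, age 61

61


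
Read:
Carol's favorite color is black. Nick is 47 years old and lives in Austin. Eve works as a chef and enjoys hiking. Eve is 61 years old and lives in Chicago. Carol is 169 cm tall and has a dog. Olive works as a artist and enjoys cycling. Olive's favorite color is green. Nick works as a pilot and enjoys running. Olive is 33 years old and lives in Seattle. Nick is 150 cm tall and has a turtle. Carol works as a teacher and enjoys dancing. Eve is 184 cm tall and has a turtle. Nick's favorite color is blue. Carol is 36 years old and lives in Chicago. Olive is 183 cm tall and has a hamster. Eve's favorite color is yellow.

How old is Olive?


Olive is 33 years old

33


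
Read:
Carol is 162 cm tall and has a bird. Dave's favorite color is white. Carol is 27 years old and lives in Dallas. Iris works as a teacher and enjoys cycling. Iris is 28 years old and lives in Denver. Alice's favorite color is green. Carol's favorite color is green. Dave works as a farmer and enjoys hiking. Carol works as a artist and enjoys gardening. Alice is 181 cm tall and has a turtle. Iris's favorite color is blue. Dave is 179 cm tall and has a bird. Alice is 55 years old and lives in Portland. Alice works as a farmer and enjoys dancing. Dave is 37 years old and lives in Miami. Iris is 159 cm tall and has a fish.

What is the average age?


Sum=147, n=4, avg=36.75

36.75


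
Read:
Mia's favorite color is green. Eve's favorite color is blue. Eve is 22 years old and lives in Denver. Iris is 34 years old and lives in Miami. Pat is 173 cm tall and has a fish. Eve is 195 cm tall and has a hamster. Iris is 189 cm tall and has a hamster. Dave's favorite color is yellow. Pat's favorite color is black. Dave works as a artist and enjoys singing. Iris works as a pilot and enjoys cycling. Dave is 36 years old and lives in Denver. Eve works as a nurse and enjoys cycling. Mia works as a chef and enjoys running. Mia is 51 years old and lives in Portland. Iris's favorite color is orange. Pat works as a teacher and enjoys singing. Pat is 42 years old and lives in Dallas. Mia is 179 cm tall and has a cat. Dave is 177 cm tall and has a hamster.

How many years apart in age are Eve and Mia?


22 vs 51, diff = 29

29


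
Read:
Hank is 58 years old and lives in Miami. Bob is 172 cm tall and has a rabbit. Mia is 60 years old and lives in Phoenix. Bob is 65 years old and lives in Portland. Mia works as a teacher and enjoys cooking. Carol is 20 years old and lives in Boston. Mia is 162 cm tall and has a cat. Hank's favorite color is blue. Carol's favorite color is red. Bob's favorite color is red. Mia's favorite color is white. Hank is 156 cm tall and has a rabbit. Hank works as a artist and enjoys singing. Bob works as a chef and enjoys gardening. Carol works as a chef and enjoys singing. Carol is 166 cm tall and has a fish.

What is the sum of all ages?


65+60+20+58 = 203

203
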